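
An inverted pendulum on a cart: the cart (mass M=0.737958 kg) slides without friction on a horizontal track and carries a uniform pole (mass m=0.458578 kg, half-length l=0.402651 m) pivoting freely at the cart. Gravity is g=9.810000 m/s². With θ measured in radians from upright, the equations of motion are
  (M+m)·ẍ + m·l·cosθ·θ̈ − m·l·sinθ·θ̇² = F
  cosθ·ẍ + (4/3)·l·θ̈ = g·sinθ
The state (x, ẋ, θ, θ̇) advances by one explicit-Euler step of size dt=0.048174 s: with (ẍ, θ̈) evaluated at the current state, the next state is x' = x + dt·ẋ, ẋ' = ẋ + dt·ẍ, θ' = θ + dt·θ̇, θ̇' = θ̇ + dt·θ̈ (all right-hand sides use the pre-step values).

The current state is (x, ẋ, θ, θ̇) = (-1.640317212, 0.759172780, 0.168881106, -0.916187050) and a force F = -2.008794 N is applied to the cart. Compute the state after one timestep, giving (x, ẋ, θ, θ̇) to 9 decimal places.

(-1.603744822, 0.617174980, 0.124744711, -0.507502183)

sinθ=0.168079479, cosθ=0.985773447
temp = (F + m·l·θ̇²·sinθ)/(M+m) = (-2.008794 + 0.026051035)/1.196536 = -1.657069210
θ̈ = (g·sinθ − cosθ·temp)/(l·(4/3 − m·cos²θ/(M+m))) = 8.483515324
ẍ = temp − m·l·θ̈·cosθ/(M+m) = -2.947602443
Euler: x'=-1.640317212+0.048174·0.759172780=-1.603744822, ẋ'=0.759172780+0.048174·-2.947602443=0.617174980
       θ'=0.168881106+0.048174·-0.916187050=0.124744711, θ̇'=-0.916187050+0.048174·8.483515324=-0.507502183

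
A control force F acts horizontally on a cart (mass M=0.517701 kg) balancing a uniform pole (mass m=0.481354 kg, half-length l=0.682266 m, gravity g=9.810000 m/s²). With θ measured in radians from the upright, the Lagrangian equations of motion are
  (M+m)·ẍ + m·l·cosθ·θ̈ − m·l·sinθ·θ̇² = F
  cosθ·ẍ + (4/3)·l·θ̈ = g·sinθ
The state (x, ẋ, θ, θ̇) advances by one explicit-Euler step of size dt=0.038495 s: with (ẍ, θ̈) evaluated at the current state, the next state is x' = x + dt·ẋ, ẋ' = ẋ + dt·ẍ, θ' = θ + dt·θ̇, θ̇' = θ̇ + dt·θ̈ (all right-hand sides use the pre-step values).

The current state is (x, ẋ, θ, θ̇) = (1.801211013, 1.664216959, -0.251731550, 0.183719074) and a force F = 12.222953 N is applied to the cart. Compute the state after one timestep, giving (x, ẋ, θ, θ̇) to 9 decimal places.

(1.865275045, 2.426293508, -0.244659284, -0.731012038)

sinθ=-0.249081308, cosθ=0.968482577
temp = (F + m·l·θ̇²·sinθ)/(M+m) = (12.222953 + -0.002761010)/0.999055 = 12.231750995
θ̈ = (g·sinθ − cosθ·temp)/(l·(4/3 − m·cos²θ/(M+m))) = -23.762335688
ẍ = temp − m·l·θ̈·cosθ/(M+m) = 19.796767078
Euler: x'=1.801211013+0.038495·1.664216959=1.865275045, ẋ'=1.664216959+0.038495·19.796767078=2.426293508
       θ'=-0.251731550+0.038495·0.183719074=-0.244659284, θ̇'=0.183719074+0.038495·-23.762335688=-0.731012038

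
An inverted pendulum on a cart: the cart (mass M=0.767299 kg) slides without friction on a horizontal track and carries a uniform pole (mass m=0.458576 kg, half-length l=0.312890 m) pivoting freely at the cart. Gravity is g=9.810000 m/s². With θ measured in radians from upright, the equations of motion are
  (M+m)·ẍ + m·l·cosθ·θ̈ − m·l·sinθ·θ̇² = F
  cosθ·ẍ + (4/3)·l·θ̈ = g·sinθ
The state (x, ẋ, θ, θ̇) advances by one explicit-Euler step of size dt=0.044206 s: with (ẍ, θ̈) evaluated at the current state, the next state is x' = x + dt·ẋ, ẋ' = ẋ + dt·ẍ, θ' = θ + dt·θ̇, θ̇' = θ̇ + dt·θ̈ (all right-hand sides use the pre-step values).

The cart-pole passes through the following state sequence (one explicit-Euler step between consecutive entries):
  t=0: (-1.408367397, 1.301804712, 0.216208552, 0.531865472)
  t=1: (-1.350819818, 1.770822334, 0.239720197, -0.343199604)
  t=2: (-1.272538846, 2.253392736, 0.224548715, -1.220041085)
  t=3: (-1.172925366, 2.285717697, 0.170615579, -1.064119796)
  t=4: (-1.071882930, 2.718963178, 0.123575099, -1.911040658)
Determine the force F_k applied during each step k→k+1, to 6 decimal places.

F_0 = 10.223445 N
F_1 = 10.613462 N
F_2 = 1.342230 N
F_3 = 9.277706 N

step 0→1:
  ẍ = (ẋ'−ẋ)/dt = (1.770822334−1.301804712)/0.044206 = 10.609818
  θ̈ = (θ̇'−θ̇)/dt = (-0.343199604−0.531865472)/0.044206 = -19.795165
  sinθ=0.214528, cosθ=0.976718
  F = (M+m)·ẍ + m·l·cosθ·θ̈ − m·l·sinθ·θ̇² = 13.006311 + -2.774158 − 0.008707 = 10.223445
step 1→2:
  ẍ = (ẋ'−ẋ)/dt = (2.253392736−1.770822334)/0.044206 = 10.916401
  θ̈ = (θ̇'−θ̇)/dt = (-1.220041085−-0.343199604)/0.044206 = -19.835350
  sinθ=0.237431, cosθ=0.971404
  F = (M+m)·ẍ + m·l·cosθ·θ̈ − m·l·sinθ·θ̇² = 13.382143 + -2.764668 − 0.004013 = 10.613462
step 2→3:
  ẍ = (ẋ'−ẋ)/dt = (2.285717697−2.253392736)/0.044206 = 0.731235
  θ̈ = (θ̇'−θ̇)/dt = (-1.064119796−-1.220041085)/0.044206 = 3.527152
  sinθ=0.222666, cosθ=0.974895
  F = (M+m)·ẍ + m·l·cosθ·θ̈ − m·l·sinθ·θ̇² = 0.896402 + 0.493384 − 0.047556 = 1.342230
step 3→4:
  ẍ = (ẋ'−ẋ)/dt = (2.718963178−2.285717697)/0.044206 = 9.800604
  θ̈ = (θ̇'−θ̇)/dt = (-1.911040658−-1.064119796)/0.044206 = -19.158505
  sinθ=0.169789, cosθ=0.985480
  F = (M+m)·ẍ + m·l·cosθ·θ̈ − m·l·sinθ·θ̇² = 12.014315 + -2.709023 − 0.027586 = 9.277706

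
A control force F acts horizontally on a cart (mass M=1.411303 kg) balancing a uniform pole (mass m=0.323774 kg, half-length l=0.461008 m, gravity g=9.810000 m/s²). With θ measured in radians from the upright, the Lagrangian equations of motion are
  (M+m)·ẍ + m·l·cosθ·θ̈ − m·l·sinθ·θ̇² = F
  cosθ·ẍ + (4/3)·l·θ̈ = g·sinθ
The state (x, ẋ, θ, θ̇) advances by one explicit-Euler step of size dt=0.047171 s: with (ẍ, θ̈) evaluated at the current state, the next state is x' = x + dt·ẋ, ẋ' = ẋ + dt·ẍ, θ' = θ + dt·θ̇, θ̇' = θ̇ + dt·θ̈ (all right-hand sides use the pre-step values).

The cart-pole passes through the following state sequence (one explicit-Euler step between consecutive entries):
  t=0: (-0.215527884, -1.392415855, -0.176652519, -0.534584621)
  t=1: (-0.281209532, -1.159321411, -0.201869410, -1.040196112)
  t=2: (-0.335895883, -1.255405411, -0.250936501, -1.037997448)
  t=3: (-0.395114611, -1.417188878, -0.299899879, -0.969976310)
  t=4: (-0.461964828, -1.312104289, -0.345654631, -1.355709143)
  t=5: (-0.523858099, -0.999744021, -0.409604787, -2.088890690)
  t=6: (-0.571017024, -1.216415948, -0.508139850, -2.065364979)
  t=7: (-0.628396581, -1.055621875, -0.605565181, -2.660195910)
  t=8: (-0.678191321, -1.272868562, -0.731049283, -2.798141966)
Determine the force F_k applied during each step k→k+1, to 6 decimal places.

F_0 = 7.006341 N
F_1 = -3.495032 N
F_2 = -5.702403 N
F_3 = 2.740694 N
F_4 = 9.399629 N
F_5 = -7.642117 N
F_6 = 4.579838 N
F_7 = -7.748542 N

step 0→1:
  ẍ = (ẋ'−ẋ)/dt = (-1.159321411−-1.392415855)/0.047171 = 4.941478
  θ̈ = (θ̇'−θ̇)/dt = (-1.040196112−-0.534584621)/0.047171 = -10.718694
  sinθ=-0.175735, cosθ=0.984437
  F = (M+m)·ẍ + m·l·cosθ·θ̈ − m·l·sinθ·θ̇² = 8.573844 + -1.575000 − -0.007496 = 7.006341
step 1→2:
  ẍ = (ẋ'−ẋ)/dt = (-1.255405411−-1.159321411)/0.047171 = -2.036929
  θ̈ = (θ̇'−θ̇)/dt = (-1.037997448−-1.040196112)/0.047171 = 0.046611
  sinθ=-0.200501, cosθ=0.979693
  F = (M+m)·ẍ + m·l·cosθ·θ̈ − m·l·sinθ·θ̇² = -3.534229 + 0.006816 − -0.032382 = -3.495032
step 2→3:
  ẍ = (ẋ'−ẋ)/dt = (-1.417188878−-1.255405411)/0.047171 = -3.429723
  θ̈ = (θ̇'−θ̇)/dt = (-0.969976310−-1.037997448)/0.047171 = 1.442012
  sinθ=-0.248311, cosθ=0.968680
  F = (M+m)·ẍ + m·l·cosθ·θ̈ − m·l·sinθ·θ̇² = -5.950834 + 0.208497 − -0.039934 = -5.702403
step 3→4:
  ẍ = (ẋ'−ẋ)/dt = (-1.312104289−-1.417188878)/0.047171 = 2.227737
  θ̈ = (θ̇'−θ̇)/dt = (-1.355709143−-0.969976310)/0.047171 = -8.177330
  sinθ=-0.295425, cosθ=0.955366
  F = (M+m)·ẍ + m·l·cosθ·θ̈ − m·l·sinθ·θ̇² = 3.865295 + -1.166089 − -0.041488 = 2.740694
step 4→5:
  ẍ = (ẋ'−ẋ)/dt = (-0.999744021−-1.312104289)/0.047171 = 6.621871
  θ̈ = (θ̇'−θ̇)/dt = (-2.088890690−-1.355709143)/0.047171 = -15.543057
  sinθ=-0.338813, cosθ=0.940854
  F = (M+m)·ẍ + m·l·cosθ·θ̈ − m·l·sinθ·θ̇² = 11.489456 + -2.182775 − -0.092949 = 9.399629
step 5→6:
  ẍ = (ẋ'−ẋ)/dt = (-1.216415948−-0.999744021)/0.047171 = -4.593329
  θ̈ = (θ̇'−θ̇)/dt = (-2.065364979−-2.088890690)/0.047171 = 0.498732
  sinθ=-0.398247, cosθ=0.917278
  F = (M+m)·ẍ + m·l·cosθ·θ̈ − m·l·sinθ·θ̇² = -7.969780 + 0.068284 − -0.259379 = -7.642117
step 6→7:
  ẍ = (ẋ'−ẋ)/dt = (-1.055621875−-1.216415948)/0.047171 = 3.408748
  θ̈ = (θ̇'−θ̇)/dt = (-2.660195910−-2.065364979)/0.047171 = -12.610098
  sinθ=-0.486553, cosθ=0.873651
  F = (M+m)·ẍ + m·l·cosθ·θ̈ − m·l·sinθ·θ̇² = 5.914441 + -1.644398 − -0.309795 = 4.579838
step 7→8:
  ẍ = (ẋ'−ẋ)/dt = (-1.272868562−-1.055621875)/0.047171 = -4.605514
  θ̈ = (θ̇'−θ̇)/dt = (-2.798141966−-2.660195910)/0.047171 = -2.924383
  sinθ=-0.569227, cosθ=0.822181
  F = (M+m)·ẍ + m·l·cosθ·θ̈ − m·l·sinθ·θ̇² = -7.990921 + -0.358882 − -0.601261 = -7.748542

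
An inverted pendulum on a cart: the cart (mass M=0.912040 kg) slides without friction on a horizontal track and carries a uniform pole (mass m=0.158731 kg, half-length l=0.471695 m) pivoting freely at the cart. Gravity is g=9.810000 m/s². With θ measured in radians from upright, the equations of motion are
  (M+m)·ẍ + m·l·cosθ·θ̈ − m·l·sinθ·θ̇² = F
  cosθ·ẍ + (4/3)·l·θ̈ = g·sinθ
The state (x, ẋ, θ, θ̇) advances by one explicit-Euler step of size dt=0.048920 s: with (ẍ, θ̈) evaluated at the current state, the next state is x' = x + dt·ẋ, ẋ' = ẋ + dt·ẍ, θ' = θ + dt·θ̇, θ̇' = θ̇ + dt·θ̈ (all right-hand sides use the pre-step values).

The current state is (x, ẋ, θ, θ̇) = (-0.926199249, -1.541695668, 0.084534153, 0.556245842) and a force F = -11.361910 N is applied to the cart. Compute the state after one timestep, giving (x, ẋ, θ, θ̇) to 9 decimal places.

sinθ=0.084433508, cosθ=0.996429116
temp = (F + m·l·θ̇²·sinθ)/(M+m) = (-11.361910 + 0.001956012)/1.070771 = -10.609134902
θ̈ = (g·sinθ − cosθ·temp)/(l·(4/3 − m·cos²θ/(M+m))) = 20.374478275
ẍ = temp − m·l·θ̈·cosθ/(M+m) = -12.028713131
Euler: x'=-0.926199249+0.048920·-1.541695668=-1.001619001, ẋ'=-1.541695668+0.048920·-12.028713131=-2.130140314
       θ'=0.084534153+0.048920·0.556245842=0.111745700, θ̇'=0.556245842+0.048920·20.374478275=1.552965319

(-1.001619001, -2.130140314, 0.111745700, 1.552965319)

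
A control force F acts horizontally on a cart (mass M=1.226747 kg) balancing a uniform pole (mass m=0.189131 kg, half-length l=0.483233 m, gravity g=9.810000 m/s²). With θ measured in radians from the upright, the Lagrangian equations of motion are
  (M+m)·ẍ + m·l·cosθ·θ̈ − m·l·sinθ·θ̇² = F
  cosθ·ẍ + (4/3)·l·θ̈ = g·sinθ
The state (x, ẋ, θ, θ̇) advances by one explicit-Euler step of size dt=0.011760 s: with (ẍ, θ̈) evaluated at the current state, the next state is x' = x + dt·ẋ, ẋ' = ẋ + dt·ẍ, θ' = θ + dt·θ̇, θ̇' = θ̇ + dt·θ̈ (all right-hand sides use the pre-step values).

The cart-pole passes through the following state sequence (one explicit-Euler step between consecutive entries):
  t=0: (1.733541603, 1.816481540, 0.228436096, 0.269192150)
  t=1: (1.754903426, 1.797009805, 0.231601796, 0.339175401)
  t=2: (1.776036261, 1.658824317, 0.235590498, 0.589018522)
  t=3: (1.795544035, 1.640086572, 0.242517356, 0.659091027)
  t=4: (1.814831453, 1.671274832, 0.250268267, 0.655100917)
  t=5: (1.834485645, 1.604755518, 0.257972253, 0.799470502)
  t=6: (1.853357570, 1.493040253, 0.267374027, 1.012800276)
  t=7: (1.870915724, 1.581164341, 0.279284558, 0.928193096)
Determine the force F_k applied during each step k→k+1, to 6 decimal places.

F_0 = -1.816099 N
F_1 = -14.749796 N
F_2 = -1.733850 N
F_3 = 3.715361 N
F_4 = -6.931460 N
F_5 = -11.862116 N
F_6 = 9.951005 N

step 0→1:
  ẍ = (ẋ'−ẋ)/dt = (1.797009805−1.816481540)/0.011760 = -1.655760
  θ̈ = (θ̇'−θ̇)/dt = (0.339175401−0.269192150)/0.011760 = 5.950957
  sinθ=0.226455, cosθ=0.974022
  F = (M+m)·ẍ + m·l·cosθ·θ̈ − m·l·sinθ·θ̇² = -2.344354 + 0.529755 − 0.001500 = -1.816099
step 1→2:
  ẍ = (ẋ'−ẋ)/dt = (1.658824317−1.797009805)/0.011760 = -11.750467
  θ̈ = (θ̇'−θ̇)/dt = (0.589018522−0.339175401)/0.011760 = 21.245163
  sinθ=0.229537, cosθ=0.973300
  F = (M+m)·ẍ + m·l·cosθ·θ̈ − m·l·sinθ·θ̇² = -16.637227 + 1.889845 − 0.002413 = -14.749796
step 2→3:
  ẍ = (ẋ'−ẋ)/dt = (1.640086572−1.658824317)/0.011760 = -1.593346
  θ̈ = (θ̇'−θ̇)/dt = (0.659091027−0.589018522)/0.011760 = 5.958546
  sinθ=0.233417, cosθ=0.972377
  F = (M+m)·ẍ + m·l·cosθ·θ̈ − m·l·sinθ·θ̇² = -2.255983 + 0.529534 − 0.007401 = -1.733850
step 3→4:
  ẍ = (ẋ'−ẋ)/dt = (1.671274832−1.640086572)/0.011760 = 2.652063
  θ̈ = (θ̇'−θ̇)/dt = (0.655100917−0.659091027)/0.011760 = -0.339295
  sinθ=0.240147, cosθ=0.970737
  F = (M+m)·ẍ + m·l·cosθ·θ̈ − m·l·sinθ·θ̇² = 3.754997 + -0.030102 − 0.009534 = 3.715361
step 4→5:
  ẍ = (ẋ'−ẋ)/dt = (1.604755518−1.671274832)/0.011760 = -5.656404
  θ̈ = (θ̇'−θ̇)/dt = (0.799470502−0.655100917)/0.011760 = 12.276325
  sinθ=0.247664, cosθ=0.968846
  F = (M+m)·ẍ + m·l·cosθ·θ̈ − m·l·sinθ·θ̇² = -8.008778 + 1.087032 − 0.009714 = -6.931460
step 5→6:
  ẍ = (ẋ'−ẋ)/dt = (1.493040253−1.604755518)/0.011760 = -9.499597
  θ̈ = (θ̇'−θ̇)/dt = (1.012800276−0.799470502)/0.011760 = 18.140287
  sinθ=0.255120, cosθ=0.966909
  F = (M+m)·ẍ + m·l·cosθ·θ̈ − m·l·sinθ·θ̇² = -13.450271 + 1.603058 − 0.014903 = -11.862116
step 6→7:
  ẍ = (ẋ'−ẋ)/dt = (1.581164341−1.493040253)/0.011760 = 7.493545
  θ̈ = (θ̇'−θ̇)/dt = (0.928193096−1.012800276)/0.011760 = -7.194488
  sinθ=0.264200, cosθ=0.964468
  F = (M+m)·ẍ + m·l·cosθ·θ̈ − m·l·sinθ·θ̇² = 10.609945 + -0.634172 − 0.024768 = 9.951005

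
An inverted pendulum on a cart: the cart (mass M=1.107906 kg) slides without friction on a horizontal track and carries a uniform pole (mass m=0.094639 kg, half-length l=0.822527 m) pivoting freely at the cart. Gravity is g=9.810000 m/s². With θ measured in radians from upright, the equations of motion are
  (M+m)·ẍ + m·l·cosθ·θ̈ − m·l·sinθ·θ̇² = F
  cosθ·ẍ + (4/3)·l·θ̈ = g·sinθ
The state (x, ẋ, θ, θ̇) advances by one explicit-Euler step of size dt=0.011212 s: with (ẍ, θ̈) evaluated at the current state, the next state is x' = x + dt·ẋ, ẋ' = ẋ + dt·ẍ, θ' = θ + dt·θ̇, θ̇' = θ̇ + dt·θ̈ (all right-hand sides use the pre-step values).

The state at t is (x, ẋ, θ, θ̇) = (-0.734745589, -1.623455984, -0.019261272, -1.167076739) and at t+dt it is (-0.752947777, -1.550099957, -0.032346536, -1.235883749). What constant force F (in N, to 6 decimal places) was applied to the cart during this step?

F = 7.392228 N

ẍ = (ẋ'−ẋ)/dt = (-1.550099957−-1.623455984)/0.011212 = 6.542635
θ̈ = (θ̇'−θ̇)/dt = (-1.235883749−-1.167076739)/0.011212 = -6.136908
sinθ=-0.019260, cosθ=0.999815
F = (M+m)·ẍ + m·l·cosθ·θ̈ − m·l·sinθ·θ̇² = 7.867813 + -0.477628 − -0.002042 = 7.392228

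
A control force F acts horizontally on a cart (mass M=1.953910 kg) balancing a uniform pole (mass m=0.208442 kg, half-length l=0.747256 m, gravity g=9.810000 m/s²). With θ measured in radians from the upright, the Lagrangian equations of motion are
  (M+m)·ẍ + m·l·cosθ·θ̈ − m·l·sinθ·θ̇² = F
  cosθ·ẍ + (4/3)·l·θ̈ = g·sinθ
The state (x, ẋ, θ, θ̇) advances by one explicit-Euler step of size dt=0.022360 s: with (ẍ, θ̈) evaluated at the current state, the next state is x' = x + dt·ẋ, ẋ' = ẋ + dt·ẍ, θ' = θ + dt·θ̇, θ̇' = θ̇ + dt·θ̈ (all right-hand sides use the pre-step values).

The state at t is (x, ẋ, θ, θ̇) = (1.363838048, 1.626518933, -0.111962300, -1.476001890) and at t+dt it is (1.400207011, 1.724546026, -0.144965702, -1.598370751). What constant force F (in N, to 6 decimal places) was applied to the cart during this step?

F = 8.670664 N

ẍ = (ẋ'−ẋ)/dt = (1.724546026−1.626518933)/0.022360 = 4.384038
θ̈ = (θ̇'−θ̇)/dt = (-1.598370751−-1.476001890)/0.022360 = -5.472668
sinθ=-0.111729, cosθ=0.993739
F = (M+m)·ẍ + m·l·cosθ·θ̈ − m·l·sinθ·θ̇² = 9.479834 + -0.847083 − -0.037913 = 8.670664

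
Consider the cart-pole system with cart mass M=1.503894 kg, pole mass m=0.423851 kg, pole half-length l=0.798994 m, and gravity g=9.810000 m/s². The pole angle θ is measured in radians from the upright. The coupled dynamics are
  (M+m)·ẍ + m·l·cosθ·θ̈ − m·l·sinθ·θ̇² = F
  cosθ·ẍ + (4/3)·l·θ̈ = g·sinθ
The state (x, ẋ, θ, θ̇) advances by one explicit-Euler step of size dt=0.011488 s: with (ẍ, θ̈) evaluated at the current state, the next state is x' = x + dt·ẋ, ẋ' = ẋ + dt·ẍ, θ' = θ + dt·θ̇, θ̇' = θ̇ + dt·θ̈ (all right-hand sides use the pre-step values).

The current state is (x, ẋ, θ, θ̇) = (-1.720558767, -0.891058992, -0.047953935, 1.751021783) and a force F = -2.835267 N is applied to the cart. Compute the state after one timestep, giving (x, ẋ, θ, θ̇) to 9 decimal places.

(-1.730795253, -0.910572385, -0.027838197, 1.764246620)

sinθ=-0.047935558, cosθ=0.998850430
temp = (F + m·l·θ̇²·sinθ)/(M+m) = (-2.835267 + -0.049773435)/1.927745 = -1.496588208
θ̈ = (g·sinθ − cosθ·temp)/(l·(4/3 − m·cos²θ/(M+m))) = 1.151187050
ẍ = temp − m·l·θ̈·cosθ/(M+m) = -1.698589200
Euler: x'=-1.720558767+0.011488·-0.891058992=-1.730795253, ẋ'=-0.891058992+0.011488·-1.698589200=-0.910572385
       θ'=-0.047953935+0.011488·1.751021783=-0.027838197, θ̇'=1.751021783+0.011488·1.151187050=1.764246620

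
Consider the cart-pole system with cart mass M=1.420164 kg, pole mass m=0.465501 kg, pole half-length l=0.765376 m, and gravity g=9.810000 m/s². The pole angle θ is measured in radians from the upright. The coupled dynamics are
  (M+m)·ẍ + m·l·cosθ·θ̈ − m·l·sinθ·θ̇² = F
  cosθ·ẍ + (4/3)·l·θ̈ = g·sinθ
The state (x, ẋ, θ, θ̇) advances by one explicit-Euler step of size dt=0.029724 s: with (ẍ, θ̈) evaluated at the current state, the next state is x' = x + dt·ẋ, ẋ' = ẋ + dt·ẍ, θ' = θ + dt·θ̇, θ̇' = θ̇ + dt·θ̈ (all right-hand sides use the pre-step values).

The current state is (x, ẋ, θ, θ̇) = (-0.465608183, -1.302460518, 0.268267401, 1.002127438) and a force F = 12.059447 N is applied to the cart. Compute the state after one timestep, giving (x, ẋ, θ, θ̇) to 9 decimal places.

sinθ=0.265061209, cosθ=0.964231588
temp = (F + m·l·θ̇²·sinθ)/(M+m) = (12.059447 + 0.094839125)/1.885665 = 6.445623228
θ̈ = (g·sinθ − cosθ·temp)/(l·(4/3 − m·cos²θ/(M+m))) = -4.278743041
ẍ = temp − m·l·θ̈·cosθ/(M+m) = 7.225145412
Euler: x'=-0.465608183+0.029724·-1.302460518=-0.504322519, ẋ'=-1.302460518+0.029724·7.225145412=-1.087700296
       θ'=0.268267401+0.029724·1.002127438=0.298054637, θ̇'=1.002127438+0.029724·-4.278743041=0.874946080

(-0.504322519, -1.087700296, 0.298054637, 0.874946080)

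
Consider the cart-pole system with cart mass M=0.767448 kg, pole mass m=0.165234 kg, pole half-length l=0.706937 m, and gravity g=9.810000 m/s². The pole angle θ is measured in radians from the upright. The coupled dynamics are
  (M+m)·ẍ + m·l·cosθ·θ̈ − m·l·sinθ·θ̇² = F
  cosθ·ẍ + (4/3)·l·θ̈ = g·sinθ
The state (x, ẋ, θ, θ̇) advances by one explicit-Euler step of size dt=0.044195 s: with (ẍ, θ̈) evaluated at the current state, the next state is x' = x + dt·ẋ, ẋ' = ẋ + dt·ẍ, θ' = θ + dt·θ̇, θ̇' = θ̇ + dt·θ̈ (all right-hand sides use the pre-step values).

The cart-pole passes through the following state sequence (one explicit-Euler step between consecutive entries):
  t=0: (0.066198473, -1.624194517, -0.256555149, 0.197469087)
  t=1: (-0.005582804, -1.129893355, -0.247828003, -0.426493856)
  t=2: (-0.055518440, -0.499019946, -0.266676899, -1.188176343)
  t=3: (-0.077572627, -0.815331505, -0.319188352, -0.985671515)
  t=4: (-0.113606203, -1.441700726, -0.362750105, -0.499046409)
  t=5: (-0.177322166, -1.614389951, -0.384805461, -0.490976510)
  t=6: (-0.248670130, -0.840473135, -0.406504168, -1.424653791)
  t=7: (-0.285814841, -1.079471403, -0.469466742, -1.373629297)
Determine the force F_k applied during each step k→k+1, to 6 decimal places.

F_0 = 8.837590 N
F_1 = 11.367367 N
F_2 = -6.115602 N
F_3 = -11.961938 N
F_4 = -3.614133 N
F_5 = 14.055847 N
F_6 = -4.826156 N

step 0→1:
  ẍ = (ẋ'−ẋ)/dt = (-1.129893355−-1.624194517)/0.044195 = 11.184549
  θ̈ = (θ̇'−θ̇)/dt = (-0.426493856−0.197469087)/0.044195 = -14.118406
  sinθ=-0.253750, cosθ=0.967270
  F = (M+m)·ẍ + m·l·cosθ·θ̈ − m·l·sinθ·θ̇² = 10.431628 + -1.595194 − -0.001156 = 8.837590
step 1→2:
  ẍ = (ẋ'−ẋ)/dt = (-0.499019946−-1.129893355)/0.044195 = 14.274769
  θ̈ = (θ̇'−θ̇)/dt = (-1.188176343−-0.426493856)/0.044195 = -17.234585
  sinθ=-0.245299, cosθ=0.969447
  F = (M+m)·ẍ + m·l·cosθ·θ̈ − m·l·sinθ·θ̇² = 13.313820 + -1.951665 − -0.005212 = 11.367367
step 2→3:
  ẍ = (ẋ'−ẋ)/dt = (-0.815331505−-0.499019946)/0.044195 = -7.157180
  θ̈ = (θ̇'−θ̇)/dt = (-0.985671515−-1.188176343)/0.044195 = 4.582076
  sinθ=-0.263527, cosθ=0.964652
  F = (M+m)·ẍ + m·l·cosθ·θ̈ − m·l·sinθ·θ̇² = -6.675373 + 0.516313 − -0.043458 = -6.115602
step 3→4:
  ẍ = (ẋ'−ẋ)/dt = (-1.441700726−-0.815331505)/0.044195 = -14.172853
  θ̈ = (θ̇'−θ̇)/dt = (-0.499046409−-0.985671515)/0.044195 = 11.010863
  sinθ=-0.313796, cosθ=0.949490
  F = (M+m)·ẍ + m·l·cosθ·θ̈ − m·l·sinθ·θ̇² = -13.218765 + 1.221215 − -0.035612 = -11.961938
step 4→5:
  ẍ = (ẋ'−ẋ)/dt = (-1.614389951−-1.441700726)/0.044195 = -3.907438
  θ̈ = (θ̇'−θ̇)/dt = (-0.490976510−-0.499046409)/0.044195 = 0.182598
  sinθ=-0.354847, cosθ=0.934924
  F = (M+m)·ẍ + m·l·cosθ·θ̈ − m·l·sinθ·θ̇² = -3.644397 + 0.019941 − -0.010323 = -3.614133
step 5→6:
  ẍ = (ẋ'−ẋ)/dt = (-0.840473135−-1.614389951)/0.044195 = 17.511411
  θ̈ = (θ̇'−θ̇)/dt = (-1.424653791−-0.490976510)/0.044195 = -21.126310
  sinθ=-0.375379, cosθ=0.926871
  F = (M+m)·ẍ + m·l·cosθ·θ̈ − m·l·sinθ·θ̇² = 16.332578 + -2.287301 − -0.010570 = 14.055847
step 6→7:
  ẍ = (ẋ'−ẋ)/dt = (-1.079471403−-0.840473135)/0.044195 = -5.407812
  θ̈ = (θ̇'−θ̇)/dt = (-1.373629297−-1.424653791)/0.044195 = 1.154531
  sinθ=-0.395401, cosθ=0.918509
  F = (M+m)·ẍ + m·l·cosθ·θ̈ − m·l·sinθ·θ̇² = -5.043769 + 0.123871 − -0.093742 = -4.826156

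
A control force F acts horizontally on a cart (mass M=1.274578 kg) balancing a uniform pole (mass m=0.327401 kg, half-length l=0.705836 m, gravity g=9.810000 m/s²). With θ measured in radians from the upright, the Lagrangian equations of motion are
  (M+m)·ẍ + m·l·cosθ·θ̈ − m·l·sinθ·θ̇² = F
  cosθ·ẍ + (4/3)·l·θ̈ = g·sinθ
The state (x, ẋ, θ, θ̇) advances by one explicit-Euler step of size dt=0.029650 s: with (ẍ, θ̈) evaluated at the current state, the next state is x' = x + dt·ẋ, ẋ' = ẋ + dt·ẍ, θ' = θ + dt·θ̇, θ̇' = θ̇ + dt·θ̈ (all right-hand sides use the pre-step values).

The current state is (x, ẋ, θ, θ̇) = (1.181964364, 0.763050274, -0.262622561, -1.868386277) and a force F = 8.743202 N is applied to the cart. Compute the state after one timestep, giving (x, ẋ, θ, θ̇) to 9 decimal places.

sinθ=-0.259614082, cosθ=0.965712446
temp = (F + m·l·θ̇²·sinθ)/(M+m) = (8.743202 + -0.209433133)/1.601979 = 5.327016688
θ̈ = (g·sinθ − cosθ·temp)/(l·(4/3 − m·cos²θ/(M+m))) = -9.535503366
ẍ = temp − m·l·θ̈·cosθ/(M+m) = 6.655384796
Euler: x'=1.181964364+0.029650·0.763050274=1.204588805, ẋ'=0.763050274+0.029650·6.655384796=0.960382433
       θ'=-0.262622561+0.029650·-1.868386277=-0.318020214, θ̇'=-1.868386277+0.029650·-9.535503366=-2.151113952

(1.204588805, 0.960382433, -0.318020214, -2.151113952)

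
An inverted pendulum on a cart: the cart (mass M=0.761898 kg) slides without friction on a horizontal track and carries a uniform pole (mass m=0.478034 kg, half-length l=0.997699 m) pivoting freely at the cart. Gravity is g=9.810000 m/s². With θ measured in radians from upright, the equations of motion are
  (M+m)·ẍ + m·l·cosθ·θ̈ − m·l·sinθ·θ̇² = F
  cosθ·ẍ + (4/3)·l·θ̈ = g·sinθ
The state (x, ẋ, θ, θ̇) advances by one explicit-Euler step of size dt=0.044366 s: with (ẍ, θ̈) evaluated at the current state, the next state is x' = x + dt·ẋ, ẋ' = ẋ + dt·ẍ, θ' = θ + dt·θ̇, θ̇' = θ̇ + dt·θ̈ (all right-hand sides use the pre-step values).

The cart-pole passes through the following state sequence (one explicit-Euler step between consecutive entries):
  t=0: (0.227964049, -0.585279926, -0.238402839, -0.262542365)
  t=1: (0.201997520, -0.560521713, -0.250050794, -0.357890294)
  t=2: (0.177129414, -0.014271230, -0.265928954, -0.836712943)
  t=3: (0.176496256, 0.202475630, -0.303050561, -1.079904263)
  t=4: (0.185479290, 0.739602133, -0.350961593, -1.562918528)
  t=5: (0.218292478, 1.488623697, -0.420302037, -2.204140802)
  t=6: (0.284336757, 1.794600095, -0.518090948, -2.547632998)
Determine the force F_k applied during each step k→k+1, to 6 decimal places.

F_0 = -0.296298 N
F_1 = 10.294359 N
F_2 = 3.622939 N
F_3 = 10.221707 N
F_4 = 14.861091 N
F_5 = 6.125650 N

step 0→1:
  ẍ = (ẋ'−ẋ)/dt = (-0.560521713−-0.585279926)/0.044366 = 0.558045
  θ̈ = (θ̇'−θ̇)/dt = (-0.357890294−-0.262542365)/0.044366 = -2.149122
  sinθ=-0.236151, cosθ=0.971716
  F = (M+m)·ẍ + m·l·cosθ·θ̈ − m·l·sinθ·θ̇² = 0.691938 + -0.995999 − -0.007763 = -0.296298
step 1→2:
  ẍ = (ẋ'−ẋ)/dt = (-0.014271230−-0.560521713)/0.044366 = 12.312367
  θ̈ = (θ̇'−θ̇)/dt = (-0.836712943−-0.357890294)/0.044366 = -10.792558
  sinθ=-0.247453, cosθ=0.968900
  F = (M+m)·ẍ + m·l·cosθ·θ̈ − m·l·sinθ·θ̇² = 15.266498 + -4.987256 − -0.015116 = 10.294359
step 2→3:
  ẍ = (ẋ'−ẋ)/dt = (0.202475630−-0.014271230)/0.044366 = 4.885427
  θ̈ = (θ̇'−θ̇)/dt = (-1.079904263−-0.836712943)/0.044366 = -5.481480
  sinθ=-0.262806, cosθ=0.964849
  F = (M+m)·ẍ + m·l·cosθ·θ̈ − m·l·sinθ·θ̇² = 6.057597 + -2.522408 − -0.087750 = 3.622939
step 3→4:
  ẍ = (ẋ'−ẋ)/dt = (0.739602133−0.202475630)/0.044366 = 12.106715
  θ̈ = (θ̇'−θ̇)/dt = (-1.562918528−-1.079904263)/0.044366 = -10.887037
  sinθ=-0.298433, cosθ=0.954431
  F = (M+m)·ẍ + m·l·cosθ·θ̈ − m·l·sinθ·θ̇² = 15.011503 + -4.955784 − -0.165988 = 10.221707
step 4→5:
  ẍ = (ẋ'−ẋ)/dt = (1.488623697−0.739602133)/0.044366 = 16.882783
  θ̈ = (θ̇'−θ̇)/dt = (-2.204140802−-1.562918528)/0.044366 = -14.453011
  sinθ=-0.343801, cosθ=0.939043
  F = (M+m)·ẍ + m·l·cosθ·θ̈ − m·l·sinθ·θ̇² = 20.933503 + -6.472945 − -0.400533 = 14.861091
step 5→6:
  ẍ = (ẋ'−ẋ)/dt = (1.794600095−1.488623697)/0.044366 = 6.896642
  θ̈ = (θ̇'−θ̇)/dt = (-2.547632998−-2.204140802)/0.044366 = -7.742239
  sinθ=-0.408036, cosθ=0.912966
  F = (M+m)·ẍ + m·l·cosθ·θ̈ − m·l·sinθ·θ̇² = 8.551367 + -3.371160 − -0.945444 = 6.125650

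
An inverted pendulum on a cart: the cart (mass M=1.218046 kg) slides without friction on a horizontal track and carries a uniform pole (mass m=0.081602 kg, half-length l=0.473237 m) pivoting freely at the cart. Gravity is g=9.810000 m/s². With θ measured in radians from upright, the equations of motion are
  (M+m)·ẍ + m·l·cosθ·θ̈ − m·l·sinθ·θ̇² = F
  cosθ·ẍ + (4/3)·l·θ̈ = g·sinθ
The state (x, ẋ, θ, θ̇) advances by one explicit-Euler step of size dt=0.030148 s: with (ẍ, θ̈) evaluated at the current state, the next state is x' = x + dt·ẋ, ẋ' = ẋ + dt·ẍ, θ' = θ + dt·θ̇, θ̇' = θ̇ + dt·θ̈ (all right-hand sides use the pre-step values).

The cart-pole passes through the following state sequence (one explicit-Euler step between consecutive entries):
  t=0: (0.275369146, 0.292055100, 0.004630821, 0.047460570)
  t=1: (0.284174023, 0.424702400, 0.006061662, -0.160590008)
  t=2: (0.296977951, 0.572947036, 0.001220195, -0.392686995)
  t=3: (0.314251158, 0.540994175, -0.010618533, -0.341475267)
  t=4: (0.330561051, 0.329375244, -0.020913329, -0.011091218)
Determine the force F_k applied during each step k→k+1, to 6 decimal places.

step 0→1:
  ẍ = (ẋ'−ẋ)/dt = (0.424702400−0.292055100)/0.030148 = 4.399871
  θ̈ = (θ̇'−θ̇)/dt = (-0.160590008−0.047460570)/0.030148 = -6.900974
  sinθ=0.004631, cosθ=0.999989
  F = (M+m)·ẍ + m·l·cosθ·θ̈ − m·l·sinθ·θ̇² = 5.718283 + -0.266493 − 0.000000 = 5.451790
step 1→2:
  ẍ = (ẋ'−ẋ)/dt = (0.572947036−0.424702400)/0.030148 = 4.917230
  θ̈ = (θ̇'−θ̇)/dt = (-0.392686995−-0.160590008)/0.030148 = -7.698587
  sinθ=0.006062, cosθ=0.999982
  F = (M+m)·ẍ + m·l·cosθ·θ̈ − m·l·sinθ·θ̇² = 6.390668 + -0.297292 − 0.000006 = 6.093370
step 2→3:
  ẍ = (ẋ'−ẋ)/dt = (0.540994175−0.572947036)/0.030148 = -1.059867
  θ̈ = (θ̇'−θ̇)/dt = (-0.341475267−-0.392686995)/0.030148 = 1.698677
  sinθ=0.001220, cosθ=0.999999
  F = (M+m)·ẍ + m·l·cosθ·θ̈ − m·l·sinθ·θ̇² = -1.377454 + 0.065598 − 0.000007 = -1.311863
step 3→4:
  ẍ = (ẋ'−ẋ)/dt = (0.329375244−0.540994175)/0.030148 = -7.019336
  θ̈ = (θ̇'−θ̇)/dt = (-0.011091218−-0.341475267)/0.030148 = 10.958739
  sinθ=-0.010618, cosθ=0.999944
  F = (M+m)·ẍ + m·l·cosθ·θ̈ − m·l·sinθ·θ̇² = -9.122665 + 0.423171 − -0.000048 = -8.699447

F_0 = 5.451790 N
F_1 = 6.093370 N
F_2 = -1.311863 N
F_3 = -8.699447 N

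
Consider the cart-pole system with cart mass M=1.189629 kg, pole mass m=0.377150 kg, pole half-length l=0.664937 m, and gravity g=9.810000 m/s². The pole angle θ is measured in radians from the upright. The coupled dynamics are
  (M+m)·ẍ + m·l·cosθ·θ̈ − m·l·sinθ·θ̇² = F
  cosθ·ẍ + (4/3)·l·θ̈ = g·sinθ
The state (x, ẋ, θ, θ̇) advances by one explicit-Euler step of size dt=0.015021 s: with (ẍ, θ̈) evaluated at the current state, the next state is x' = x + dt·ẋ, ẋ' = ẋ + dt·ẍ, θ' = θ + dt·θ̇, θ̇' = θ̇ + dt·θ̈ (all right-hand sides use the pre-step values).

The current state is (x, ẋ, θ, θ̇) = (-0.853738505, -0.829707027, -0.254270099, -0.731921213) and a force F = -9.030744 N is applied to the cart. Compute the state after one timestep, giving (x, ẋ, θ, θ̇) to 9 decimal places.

(-0.866201534, -0.926503514, -0.265264288, -0.668059808)

sinθ=-0.251539043, cosθ=0.967847152
temp = (F + m·l·θ̇²·sinθ)/(M+m) = (-9.030744 + -0.033793151)/1.566779 = -5.785459947
θ̈ = (g·sinθ − cosθ·temp)/(l·(4/3 − m·cos²θ/(M+m))) = 4.251474951
ẍ = temp − m·l·θ̈·cosθ/(M+m) = -6.444077455
Euler: x'=-0.853738505+0.015021·-0.829707027=-0.866201534, ẋ'=-0.829707027+0.015021·-6.444077455=-0.926503514
       θ'=-0.254270099+0.015021·-0.731921213=-0.265264288, θ̇'=-0.731921213+0.015021·4.251474951=-0.668059808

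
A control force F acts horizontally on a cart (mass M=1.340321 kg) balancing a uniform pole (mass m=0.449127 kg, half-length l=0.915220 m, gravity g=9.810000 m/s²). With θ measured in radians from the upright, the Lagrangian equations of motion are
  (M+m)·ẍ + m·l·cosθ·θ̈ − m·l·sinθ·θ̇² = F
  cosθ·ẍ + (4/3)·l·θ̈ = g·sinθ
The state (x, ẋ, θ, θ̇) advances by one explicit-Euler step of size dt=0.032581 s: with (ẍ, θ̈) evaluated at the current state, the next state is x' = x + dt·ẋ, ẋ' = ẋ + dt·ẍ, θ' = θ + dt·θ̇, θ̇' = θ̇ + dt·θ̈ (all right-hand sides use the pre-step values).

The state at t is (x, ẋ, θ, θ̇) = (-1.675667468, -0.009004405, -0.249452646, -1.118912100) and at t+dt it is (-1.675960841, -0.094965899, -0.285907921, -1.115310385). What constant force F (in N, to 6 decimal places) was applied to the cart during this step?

ẍ = (ẋ'−ẋ)/dt = (-0.094965899−-0.009004405)/0.032581 = -2.638393
θ̈ = (θ̇'−θ̇)/dt = (-1.115310385−-1.118912100)/0.032581 = 0.110546
sinθ=-0.246874, cosθ=0.969048
F = (M+m)·ẍ + m·l·cosθ·θ̈ − m·l·sinθ·θ̇² = -4.721268 + 0.044034 − -0.127046 = -4.550188

F = -4.550188 N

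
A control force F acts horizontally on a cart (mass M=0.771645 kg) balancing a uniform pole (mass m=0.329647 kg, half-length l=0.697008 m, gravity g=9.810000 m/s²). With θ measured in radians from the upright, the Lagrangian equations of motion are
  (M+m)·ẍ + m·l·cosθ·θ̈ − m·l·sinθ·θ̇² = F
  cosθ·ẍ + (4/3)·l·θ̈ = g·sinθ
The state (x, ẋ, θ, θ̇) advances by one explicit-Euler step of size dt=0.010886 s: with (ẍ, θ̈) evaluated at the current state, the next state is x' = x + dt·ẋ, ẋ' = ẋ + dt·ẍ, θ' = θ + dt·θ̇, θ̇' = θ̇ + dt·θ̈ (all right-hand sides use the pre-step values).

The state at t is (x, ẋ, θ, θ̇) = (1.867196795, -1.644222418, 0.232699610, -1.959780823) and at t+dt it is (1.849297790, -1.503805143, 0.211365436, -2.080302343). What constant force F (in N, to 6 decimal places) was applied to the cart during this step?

ẍ = (ẋ'−ẋ)/dt = (-1.503805143−-1.644222418)/0.010886 = 12.898886
θ̈ = (θ̇'−θ̇)/dt = (-2.080302343−-1.959780823)/0.010886 = -11.071240
sinθ=0.230605, cosθ=0.973047
F = (M+m)·ẍ + m·l·cosθ·θ̈ − m·l·sinθ·θ̇² = 14.205440 + -2.475239 − 0.203503 = 11.526698

F = 11.526698 N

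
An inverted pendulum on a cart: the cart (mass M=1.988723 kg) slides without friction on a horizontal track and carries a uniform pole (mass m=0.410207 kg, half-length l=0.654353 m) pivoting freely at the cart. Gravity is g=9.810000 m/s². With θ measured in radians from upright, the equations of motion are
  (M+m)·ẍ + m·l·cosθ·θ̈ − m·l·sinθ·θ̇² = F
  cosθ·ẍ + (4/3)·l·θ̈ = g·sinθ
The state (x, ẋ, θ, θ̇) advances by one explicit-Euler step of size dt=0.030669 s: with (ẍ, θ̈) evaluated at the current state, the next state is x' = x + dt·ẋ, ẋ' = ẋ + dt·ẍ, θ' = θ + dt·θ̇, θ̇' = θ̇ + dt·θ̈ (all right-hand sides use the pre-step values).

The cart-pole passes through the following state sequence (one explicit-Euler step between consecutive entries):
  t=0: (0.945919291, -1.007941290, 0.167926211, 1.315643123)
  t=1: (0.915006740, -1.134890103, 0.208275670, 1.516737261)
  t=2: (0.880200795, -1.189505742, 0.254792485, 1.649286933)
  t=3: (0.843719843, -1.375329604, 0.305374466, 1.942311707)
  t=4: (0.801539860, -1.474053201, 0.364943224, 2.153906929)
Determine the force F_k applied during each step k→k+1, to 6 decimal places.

F_0 = -8.272342 N
F_1 = -3.264693 N
F_2 = -12.237371 N
F_3 = -6.260375 N

step 0→1:
  ẍ = (ẋ'−ẋ)/dt = (-1.134890103−-1.007941290)/0.030669 = -4.139320
  θ̈ = (θ̇'−θ̇)/dt = (1.516737261−1.315643123)/0.030669 = 6.556919
  sinθ=0.167138, cosθ=0.985933
  F = (M+m)·ẍ + m·l·cosθ·θ̈ − m·l·sinθ·θ̇² = -9.929940 + 1.735252 − 0.077655 = -8.272342
step 1→2:
  ẍ = (ẋ'−ẋ)/dt = (-1.189505742−-1.134890103)/0.030669 = -1.780809
  θ̈ = (θ̇'−θ̇)/dt = (1.649286933−1.516737261)/0.030669 = 4.321943
  sinθ=0.206773, cosθ=0.978389
  F = (M+m)·ẍ + m·l·cosθ·θ̈ − m·l·sinθ·θ̇² = -4.272037 + 1.135026 − 0.127682 = -3.264693
step 2→3:
  ẍ = (ẋ'−ẋ)/dt = (-1.375329604−-1.189505742)/0.030669 = -6.059013
  θ̈ = (θ̇'−θ̇)/dt = (1.942311707−1.649286933)/0.030669 = 9.554429
  sinθ=0.252045, cosθ=0.967716
  F = (M+m)·ẍ + m·l·cosθ·θ̈ − m·l·sinθ·θ̇² = -14.535147 + 2.481805 − 0.184028 = -12.237371
step 3→4:
  ẍ = (ẋ'−ẋ)/dt = (-1.474053201−-1.375329604)/0.030669 = -3.219003
  θ̈ = (θ̇'−θ̇)/dt = (2.153906929−1.942311707)/0.030669 = 6.899319
  sinθ=0.300650, cosθ=0.953734
  F = (M+m)·ẍ + m·l·cosθ·θ̈ − m·l·sinθ·θ̇² = -7.722162 + 1.766237 − 0.304449 = -6.260375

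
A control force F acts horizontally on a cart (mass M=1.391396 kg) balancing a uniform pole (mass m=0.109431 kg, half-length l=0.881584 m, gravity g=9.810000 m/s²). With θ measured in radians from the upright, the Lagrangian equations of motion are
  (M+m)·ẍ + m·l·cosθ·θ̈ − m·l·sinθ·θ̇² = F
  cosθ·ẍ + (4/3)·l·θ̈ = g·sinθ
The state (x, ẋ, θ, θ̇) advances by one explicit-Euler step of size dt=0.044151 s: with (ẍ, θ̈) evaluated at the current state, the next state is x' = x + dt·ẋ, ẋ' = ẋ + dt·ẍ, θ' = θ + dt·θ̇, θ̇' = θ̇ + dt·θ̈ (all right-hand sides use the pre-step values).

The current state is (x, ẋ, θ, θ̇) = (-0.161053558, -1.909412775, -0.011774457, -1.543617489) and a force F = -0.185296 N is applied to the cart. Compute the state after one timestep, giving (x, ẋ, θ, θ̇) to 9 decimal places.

sinθ=-0.011774185, cosθ=0.999930682
temp = (F + m·l·θ̇²·sinθ)/(M+m) = (-0.185296 + -0.002706539)/1.500827 = -0.125265963
θ̈ = (g·sinθ − cosθ·temp)/(l·(4/3 − m·cos²θ/(M+m))) = 0.008776771
ẍ = temp − m·l·θ̈·cosθ/(M+m) = -0.125830091
Euler: x'=-0.161053558+0.044151·-1.909412775=-0.245356041, ẋ'=-1.909412775+0.044151·-0.125830091=-1.914968299
       θ'=-0.011774457+0.044151·-1.543617489=-0.079926713, θ̇'=-1.543617489+0.044151·0.008776771=-1.543229986

(-0.245356041, -1.914968299, -0.079926713, -1.543229986)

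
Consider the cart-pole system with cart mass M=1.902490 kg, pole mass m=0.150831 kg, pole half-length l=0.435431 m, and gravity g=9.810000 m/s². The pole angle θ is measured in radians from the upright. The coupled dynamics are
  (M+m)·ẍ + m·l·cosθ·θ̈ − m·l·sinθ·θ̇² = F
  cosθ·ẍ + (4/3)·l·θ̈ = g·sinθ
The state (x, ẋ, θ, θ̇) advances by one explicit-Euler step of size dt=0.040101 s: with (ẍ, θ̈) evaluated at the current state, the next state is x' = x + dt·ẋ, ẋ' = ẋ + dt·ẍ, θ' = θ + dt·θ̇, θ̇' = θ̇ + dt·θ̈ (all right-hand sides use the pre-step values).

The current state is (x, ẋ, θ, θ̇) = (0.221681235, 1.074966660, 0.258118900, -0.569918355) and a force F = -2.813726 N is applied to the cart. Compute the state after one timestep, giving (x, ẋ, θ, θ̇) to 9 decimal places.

sinθ=0.255262222, cosθ=0.966871862
temp = (F + m·l·θ̇²·sinθ)/(M+m) = (-2.813726 + 0.005445300)/2.053321 = -1.367677387
θ̈ = (g·sinθ − cosθ·temp)/(l·(4/3 − m·cos²θ/(M+m))) = 6.948750079
ẍ = temp − m·l·θ̈·cosθ/(M+m) = -1.582573579
Euler: x'=0.221681235+0.040101·1.074966660=0.264788473, ẋ'=1.074966660+0.040101·-1.582573579=1.011503877
       θ'=0.258118900+0.040101·-0.569918355=0.235264604, θ̇'=-0.569918355+0.040101·6.948750079=-0.291266528

(0.264788473, 1.011503877, 0.235264604, -0.291266528)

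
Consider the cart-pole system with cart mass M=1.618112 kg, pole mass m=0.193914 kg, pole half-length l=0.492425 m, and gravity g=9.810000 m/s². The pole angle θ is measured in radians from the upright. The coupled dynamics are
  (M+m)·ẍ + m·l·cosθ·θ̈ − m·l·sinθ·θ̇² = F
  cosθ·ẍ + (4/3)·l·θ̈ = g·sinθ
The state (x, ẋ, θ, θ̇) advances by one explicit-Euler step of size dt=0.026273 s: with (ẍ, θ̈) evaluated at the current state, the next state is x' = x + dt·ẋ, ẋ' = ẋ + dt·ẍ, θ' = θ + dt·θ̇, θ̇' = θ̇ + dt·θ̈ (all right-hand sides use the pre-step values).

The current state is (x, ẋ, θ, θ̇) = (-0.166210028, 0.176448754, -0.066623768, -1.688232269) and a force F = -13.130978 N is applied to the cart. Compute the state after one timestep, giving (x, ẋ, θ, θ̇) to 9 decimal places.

(-0.161574190, -0.029266836, -0.110978694, -1.401741306)

sinθ=-0.066574491, cosθ=0.997781458
temp = (F + m·l·θ̇²·sinθ)/(M+m) = (-13.130978 + -0.018118470)/1.812026 = -7.256571633
θ̈ = (g·sinθ − cosθ·temp)/(l·(4/3 − m·cos²θ/(M+m))) = 10.904387125
ẍ = temp − m·l·θ̈·cosθ/(M+m) = -7.829923886
Euler: x'=-0.166210028+0.026273·0.176448754=-0.161574190, ẋ'=0.176448754+0.026273·-7.829923886=-0.029266836
       θ'=-0.066623768+0.026273·-1.688232269=-0.110978694, θ̇'=-1.688232269+0.026273·10.904387125=-1.401741306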